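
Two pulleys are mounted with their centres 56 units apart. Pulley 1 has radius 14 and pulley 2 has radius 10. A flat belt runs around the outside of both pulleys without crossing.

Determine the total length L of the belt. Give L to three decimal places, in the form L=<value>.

open belt: β = asin((r2−r1)/C) = asin(-4/56) = -4.0960°
wrap1 = π − 2β = 188.1921°
wrap2 = π + 2β = 171.8079°
tangent length = C·cosβ = 55.8570
L = r1·wrap1 + r2·wrap2 + 2·C·cosβ = 14·3.2846 + 10·2.9986 + 2·55.8570 = 187.6841

L=187.684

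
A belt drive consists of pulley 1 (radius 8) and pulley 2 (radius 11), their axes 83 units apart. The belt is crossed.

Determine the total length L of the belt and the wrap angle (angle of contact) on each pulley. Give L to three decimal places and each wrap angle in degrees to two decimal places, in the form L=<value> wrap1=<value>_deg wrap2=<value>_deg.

L=230.059 wrap1=206.47_deg wrap2=206.47_deg

crossed belt: β = asin((r1+r2)/C) = asin(19/83) = 13.2332°
wrap1 = wrap2 = π + 2β = 206.4665°
tangent length = C·cosβ = 80.7960
L = (r1+r2)·wrap + 2·C·cosβ = 19·3.6035 + 2·80.7960 = 230.0590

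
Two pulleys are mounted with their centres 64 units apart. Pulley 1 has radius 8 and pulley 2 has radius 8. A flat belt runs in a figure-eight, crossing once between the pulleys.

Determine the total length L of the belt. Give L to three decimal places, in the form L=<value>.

L=182.287

crossed belt: β = asin((r1+r2)/C) = asin(16/64) = 14.4775°
wrap1 = wrap2 = π + 2β = 208.9550°
tangent length = C·cosβ = 61.9677
L = (r1+r2)·wrap + 2·C·cosβ = 16·3.6470 + 2·61.9677 = 182.2867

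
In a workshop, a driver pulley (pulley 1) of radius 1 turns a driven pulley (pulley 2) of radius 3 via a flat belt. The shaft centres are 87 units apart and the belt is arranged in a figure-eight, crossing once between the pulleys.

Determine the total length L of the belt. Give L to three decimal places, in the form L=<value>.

crossed belt: β = asin((r1+r2)/C) = asin(4/87) = 2.6352°
wrap1 = wrap2 = π + 2β = 185.2704°
tangent length = C·cosβ = 86.9080
L = (r1+r2)·wrap + 2·C·cosβ = 4·3.2336 + 2·86.9080 = 186.7503

L=186.750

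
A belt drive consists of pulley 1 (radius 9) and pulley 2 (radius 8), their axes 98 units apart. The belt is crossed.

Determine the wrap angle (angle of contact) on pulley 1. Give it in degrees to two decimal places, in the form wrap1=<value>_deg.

wrap1=199.98_deg

crossed belt: β = asin((r1+r2)/C) = asin(17/98) = 9.9896°
wrap1 = wrap2 = π + 2β = 199.9792°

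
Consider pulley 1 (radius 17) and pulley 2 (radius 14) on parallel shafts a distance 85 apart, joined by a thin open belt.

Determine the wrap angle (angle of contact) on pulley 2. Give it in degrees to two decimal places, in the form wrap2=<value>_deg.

wrap2=175.95_deg

open belt: β = asin((r2−r1)/C) = asin(-3/85) = -2.0226°
wrap1 = π − 2β = 184.0452°
wrap2 = π + 2β = 175.9548°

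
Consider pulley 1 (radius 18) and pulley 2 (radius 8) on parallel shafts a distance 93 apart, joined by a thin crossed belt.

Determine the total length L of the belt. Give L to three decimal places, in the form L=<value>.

crossed belt: β = asin((r1+r2)/C) = asin(26/93) = 16.2345°
wrap1 = wrap2 = π + 2β = 212.4691°
tangent length = C·cosβ = 89.2917
L = (r1+r2)·wrap + 2·C·cosβ = 26·3.7083 + 2·89.2917 = 274.9987

L=274.999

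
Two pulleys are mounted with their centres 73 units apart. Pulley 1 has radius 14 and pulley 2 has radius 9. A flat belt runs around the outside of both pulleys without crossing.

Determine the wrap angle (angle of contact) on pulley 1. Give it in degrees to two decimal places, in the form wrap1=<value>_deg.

open belt: β = asin((r2−r1)/C) = asin(-5/73) = -3.9274°
wrap1 = π − 2β = 187.8549°
wrap2 = π + 2β = 172.1451°

wrap1=187.85_deg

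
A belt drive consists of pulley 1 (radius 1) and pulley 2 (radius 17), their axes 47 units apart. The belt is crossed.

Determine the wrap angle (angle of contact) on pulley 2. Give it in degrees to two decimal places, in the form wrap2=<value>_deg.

wrap2=225.04_deg

crossed belt: β = asin((r1+r2)/C) = asin(18/47) = 22.5183°
wrap1 = wrap2 = π + 2β = 225.0366°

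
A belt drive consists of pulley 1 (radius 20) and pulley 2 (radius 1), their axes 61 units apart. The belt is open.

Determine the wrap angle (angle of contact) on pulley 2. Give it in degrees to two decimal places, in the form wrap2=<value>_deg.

open belt: β = asin((r2−r1)/C) = asin(-19/61) = -18.1482°
wrap1 = π − 2β = 216.2963°
wrap2 = π + 2β = 143.7037°

wrap2=143.70_deg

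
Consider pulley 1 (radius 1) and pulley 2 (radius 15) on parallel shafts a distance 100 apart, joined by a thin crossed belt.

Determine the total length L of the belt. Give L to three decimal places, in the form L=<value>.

L=252.831

crossed belt: β = asin((r1+r2)/C) = asin(16/100) = 9.2069°
wrap1 = wrap2 = π + 2β = 198.4138°
tangent length = C·cosβ = 98.7117
L = (r1+r2)·wrap + 2·C·cosβ = 16·3.4630 + 2·98.7117 = 252.8310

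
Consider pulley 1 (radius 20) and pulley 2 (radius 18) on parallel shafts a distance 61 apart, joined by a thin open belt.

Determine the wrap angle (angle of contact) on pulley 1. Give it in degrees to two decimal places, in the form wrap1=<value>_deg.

open belt: β = asin((r2−r1)/C) = asin(-2/61) = -1.8789°
wrap1 = π − 2β = 183.7578°
wrap2 = π + 2β = 176.2422°

wrap1=183.76_deg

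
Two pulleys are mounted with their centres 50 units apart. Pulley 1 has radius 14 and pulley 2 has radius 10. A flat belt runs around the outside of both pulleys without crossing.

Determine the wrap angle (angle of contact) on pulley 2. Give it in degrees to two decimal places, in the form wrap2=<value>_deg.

wrap2=170.82_deg

open belt: β = asin((r2−r1)/C) = asin(-4/50) = -4.5886°
wrap1 = π − 2β = 189.1771°
wrap2 = π + 2β = 170.8229°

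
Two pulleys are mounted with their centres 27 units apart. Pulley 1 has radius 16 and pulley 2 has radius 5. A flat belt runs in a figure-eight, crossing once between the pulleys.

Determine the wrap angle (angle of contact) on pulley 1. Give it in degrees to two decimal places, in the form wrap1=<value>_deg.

crossed belt: β = asin((r1+r2)/C) = asin(21/27) = 51.0576°
wrap1 = wrap2 = π + 2β = 282.1151°

wrap1=282.12_deg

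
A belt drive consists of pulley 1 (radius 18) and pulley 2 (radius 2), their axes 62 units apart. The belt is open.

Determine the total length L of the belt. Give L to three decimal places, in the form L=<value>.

open belt: β = asin((r2−r1)/C) = asin(-16/62) = -14.9552°
wrap1 = π − 2β = 209.9105°
wrap2 = π + 2β = 150.0895°
tangent length = C·cosβ = 59.8999
L = r1·wrap1 + r2·wrap2 + 2·C·cosβ = 18·3.6636 + 2·2.6196 + 2·59.8999 = 190.9843

L=190.984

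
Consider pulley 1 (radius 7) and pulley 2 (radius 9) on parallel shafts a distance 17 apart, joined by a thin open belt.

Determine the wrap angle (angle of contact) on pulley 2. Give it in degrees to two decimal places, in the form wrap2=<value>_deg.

wrap2=193.51_deg

open belt: β = asin((r2−r1)/C) = asin(2/17) = 6.7563°
wrap1 = π − 2β = 166.4873°
wrap2 = π + 2β = 193.5127°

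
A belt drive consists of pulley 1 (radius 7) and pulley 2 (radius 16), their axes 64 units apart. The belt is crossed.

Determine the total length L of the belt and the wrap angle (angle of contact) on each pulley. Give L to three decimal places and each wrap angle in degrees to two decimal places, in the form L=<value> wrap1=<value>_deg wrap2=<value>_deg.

crossed belt: β = asin((r1+r2)/C) = asin(23/64) = 21.0618°
wrap1 = wrap2 = π + 2β = 222.1236°
tangent length = C·cosβ = 59.7244
L = (r1+r2)·wrap + 2·C·cosβ = 23·3.8768 + 2·59.7244 = 208.6149

L=208.615 wrap1=222.12_deg wrap2=222.12_deg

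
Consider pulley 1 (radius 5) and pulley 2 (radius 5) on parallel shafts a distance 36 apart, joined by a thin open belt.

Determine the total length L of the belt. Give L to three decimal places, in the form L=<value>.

L=103.416

open belt: β = asin((r2−r1)/C) = asin(0/36) = 0.0000°
wrap1 = π − 2β = 180.0000°
wrap2 = π + 2β = 180.0000°
tangent length = C·cosβ = 36.0000
L = r1·wrap1 + r2·wrap2 + 2·C·cosβ = 5·3.1416 + 5·3.1416 + 2·36.0000 = 103.4159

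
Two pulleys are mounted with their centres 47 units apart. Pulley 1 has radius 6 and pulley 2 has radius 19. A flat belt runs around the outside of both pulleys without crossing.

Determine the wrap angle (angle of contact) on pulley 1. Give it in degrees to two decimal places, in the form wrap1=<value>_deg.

wrap1=147.89_deg

open belt: β = asin((r2−r1)/C) = asin(13/47) = 16.0571°
wrap1 = π − 2β = 147.8857°
wrap2 = π + 2β = 212.1143°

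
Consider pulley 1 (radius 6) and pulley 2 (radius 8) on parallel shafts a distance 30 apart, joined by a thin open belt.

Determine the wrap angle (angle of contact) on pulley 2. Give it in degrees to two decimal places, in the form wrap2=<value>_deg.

open belt: β = asin((r2−r1)/C) = asin(2/30) = 3.8226°
wrap1 = π − 2β = 172.3549°
wrap2 = π + 2β = 187.6451°

wrap2=187.65_deg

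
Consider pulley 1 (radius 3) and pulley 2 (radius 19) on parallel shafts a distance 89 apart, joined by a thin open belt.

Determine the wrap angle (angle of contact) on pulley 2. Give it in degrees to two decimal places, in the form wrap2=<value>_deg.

open belt: β = asin((r2−r1)/C) = asin(16/89) = 10.3567°
wrap1 = π − 2β = 159.2867°
wrap2 = π + 2β = 200.7133°

wrap2=200.71_deg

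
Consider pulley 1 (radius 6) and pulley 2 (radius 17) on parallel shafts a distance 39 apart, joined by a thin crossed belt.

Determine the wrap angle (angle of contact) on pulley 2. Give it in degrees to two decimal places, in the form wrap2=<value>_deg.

crossed belt: β = asin((r1+r2)/C) = asin(23/39) = 36.1388°
wrap1 = wrap2 = π + 2β = 252.2776°

wrap2=252.28_deg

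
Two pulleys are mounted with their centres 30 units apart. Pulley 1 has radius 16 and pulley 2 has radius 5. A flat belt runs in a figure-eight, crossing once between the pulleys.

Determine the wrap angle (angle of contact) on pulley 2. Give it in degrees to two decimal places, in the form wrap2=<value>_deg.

crossed belt: β = asin((r1+r2)/C) = asin(21/30) = 44.4270°
wrap1 = wrap2 = π + 2β = 268.8540°

wrap2=268.85_deg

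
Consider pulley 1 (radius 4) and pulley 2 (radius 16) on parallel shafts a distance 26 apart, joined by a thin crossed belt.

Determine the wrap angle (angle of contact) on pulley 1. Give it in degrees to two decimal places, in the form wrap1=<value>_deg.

wrap1=280.57_deg

crossed belt: β = asin((r1+r2)/C) = asin(20/26) = 50.2849°
wrap1 = wrap2 = π + 2β = 280.5697°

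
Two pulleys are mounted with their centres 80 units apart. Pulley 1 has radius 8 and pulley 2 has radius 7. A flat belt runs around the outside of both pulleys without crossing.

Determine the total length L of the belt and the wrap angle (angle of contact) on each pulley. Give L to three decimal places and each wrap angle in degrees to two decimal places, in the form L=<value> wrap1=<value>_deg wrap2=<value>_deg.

open belt: β = asin((r2−r1)/C) = asin(-1/80) = -0.7162°
wrap1 = π − 2β = 181.4324°
wrap2 = π + 2β = 178.5676°
tangent length = C·cosβ = 79.9937
L = r1·wrap1 + r2·wrap2 + 2·C·cosβ = 8·3.1666 + 7·3.1166 + 2·79.9937 = 207.1364

L=207.136 wrap1=181.43_deg wrap2=178.57_deg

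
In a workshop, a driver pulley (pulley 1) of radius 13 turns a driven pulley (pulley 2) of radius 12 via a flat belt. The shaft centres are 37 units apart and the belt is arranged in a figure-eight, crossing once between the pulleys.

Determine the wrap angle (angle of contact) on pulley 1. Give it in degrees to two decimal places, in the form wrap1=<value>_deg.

wrap1=265.01_deg

crossed belt: β = asin((r1+r2)/C) = asin(25/37) = 42.5066°
wrap1 = wrap2 = π + 2β = 265.0133°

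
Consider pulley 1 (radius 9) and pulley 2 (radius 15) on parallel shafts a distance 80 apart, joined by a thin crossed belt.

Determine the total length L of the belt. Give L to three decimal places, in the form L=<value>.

L=242.654

crossed belt: β = asin((r1+r2)/C) = asin(24/80) = 17.4576°
wrap1 = wrap2 = π + 2β = 214.9152°
tangent length = C·cosβ = 76.3151
L = (r1+r2)·wrap + 2·C·cosβ = 24·3.7510 + 2·76.3151 = 242.6537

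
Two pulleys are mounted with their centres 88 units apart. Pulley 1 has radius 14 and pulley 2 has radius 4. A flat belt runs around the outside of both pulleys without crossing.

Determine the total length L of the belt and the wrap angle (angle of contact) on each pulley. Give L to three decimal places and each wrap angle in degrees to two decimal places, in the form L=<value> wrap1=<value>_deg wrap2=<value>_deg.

L=233.686 wrap1=193.05_deg wrap2=166.95_deg

open belt: β = asin((r2−r1)/C) = asin(-10/88) = -6.5250°
wrap1 = π − 2β = 193.0500°
wrap2 = π + 2β = 166.9500°
tangent length = C·cosβ = 87.4300
L = r1·wrap1 + r2·wrap2 + 2·C·cosβ = 14·3.3694 + 4·2.9138 + 2·87.4300 = 233.6863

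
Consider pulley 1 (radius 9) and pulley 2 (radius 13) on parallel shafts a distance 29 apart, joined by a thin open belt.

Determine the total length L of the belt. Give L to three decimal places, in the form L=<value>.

open belt: β = asin((r2−r1)/C) = asin(4/29) = 7.9281°
wrap1 = π − 2β = 164.1437°
wrap2 = π + 2β = 195.8563°
tangent length = C·cosβ = 28.7228
L = r1·wrap1 + r2·wrap2 + 2·C·cosβ = 9·2.8648 + 13·3.4183 + 2·28.7228 = 127.6676

L=127.668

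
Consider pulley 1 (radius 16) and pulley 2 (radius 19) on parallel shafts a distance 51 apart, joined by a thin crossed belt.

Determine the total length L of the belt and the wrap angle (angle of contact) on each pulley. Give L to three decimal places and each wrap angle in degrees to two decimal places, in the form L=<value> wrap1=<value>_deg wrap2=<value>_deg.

L=237.090 wrap1=266.67_deg wrap2=266.67_deg

crossed belt: β = asin((r1+r2)/C) = asin(35/51) = 43.3359°
wrap1 = wrap2 = π + 2β = 266.6718°
tangent length = C·cosβ = 37.0945
L = (r1+r2)·wrap + 2·C·cosβ = 35·4.6543 + 2·37.0945 = 237.0895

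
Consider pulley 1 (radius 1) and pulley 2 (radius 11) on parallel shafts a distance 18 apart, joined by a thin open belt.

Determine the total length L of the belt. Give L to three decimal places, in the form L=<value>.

L=79.413

open belt: β = asin((r2−r1)/C) = asin(10/18) = 33.7490°
wrap1 = π − 2β = 112.5020°
wrap2 = π + 2β = 247.4980°
tangent length = C·cosβ = 14.9666
L = r1·wrap1 + r2·wrap2 + 2·C·cosβ = 1·1.9635 + 11·4.3197 + 2·14.9666 = 79.4130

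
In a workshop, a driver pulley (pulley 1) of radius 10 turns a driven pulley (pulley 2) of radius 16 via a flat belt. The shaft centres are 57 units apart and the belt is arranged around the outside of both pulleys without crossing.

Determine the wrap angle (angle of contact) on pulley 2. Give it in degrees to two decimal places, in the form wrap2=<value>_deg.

wrap2=192.08_deg

open belt: β = asin((r2−r1)/C) = asin(6/57) = 6.0423°
wrap1 = π − 2β = 167.9153°
wrap2 = π + 2β = 192.0847°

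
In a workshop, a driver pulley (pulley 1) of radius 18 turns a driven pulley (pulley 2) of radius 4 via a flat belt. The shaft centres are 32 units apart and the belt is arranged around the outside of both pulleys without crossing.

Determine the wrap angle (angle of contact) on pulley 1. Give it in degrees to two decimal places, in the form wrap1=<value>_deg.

open belt: β = asin((r2−r1)/C) = asin(-14/32) = -25.9445°
wrap1 = π − 2β = 231.8890°
wrap2 = π + 2β = 128.1110°

wrap1=231.89_deg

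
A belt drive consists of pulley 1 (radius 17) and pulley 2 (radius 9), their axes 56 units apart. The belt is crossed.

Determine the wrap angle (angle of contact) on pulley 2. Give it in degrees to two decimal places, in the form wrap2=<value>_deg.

crossed belt: β = asin((r1+r2)/C) = asin(26/56) = 27.6640°
wrap1 = wrap2 = π + 2β = 235.3280°

wrap2=235.33_deg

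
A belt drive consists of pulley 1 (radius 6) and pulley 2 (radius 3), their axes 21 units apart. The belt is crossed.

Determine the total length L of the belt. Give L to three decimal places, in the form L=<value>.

crossed belt: β = asin((r1+r2)/C) = asin(9/21) = 25.3769°
wrap1 = wrap2 = π + 2β = 230.7539°
tangent length = C·cosβ = 18.9737
L = (r1+r2)·wrap + 2·C·cosβ = 9·4.0274 + 2·18.9737 = 74.1941

L=74.194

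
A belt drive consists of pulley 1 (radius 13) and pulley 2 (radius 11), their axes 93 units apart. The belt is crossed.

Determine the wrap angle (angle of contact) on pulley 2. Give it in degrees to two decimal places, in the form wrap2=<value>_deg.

crossed belt: β = asin((r1+r2)/C) = asin(24/93) = 14.9552°
wrap1 = wrap2 = π + 2β = 209.9105°

wrap2=209.91_deg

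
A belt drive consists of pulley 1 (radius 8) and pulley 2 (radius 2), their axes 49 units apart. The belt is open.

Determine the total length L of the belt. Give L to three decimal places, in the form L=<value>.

L=130.152

open belt: β = asin((r2−r1)/C) = asin(-6/49) = -7.0335°
wrap1 = π − 2β = 194.0669°
wrap2 = π + 2β = 165.9331°
tangent length = C·cosβ = 48.6313
L = r1·wrap1 + r2·wrap2 + 2·C·cosβ = 8·3.3871 + 2·2.8961 + 2·48.6313 = 130.1515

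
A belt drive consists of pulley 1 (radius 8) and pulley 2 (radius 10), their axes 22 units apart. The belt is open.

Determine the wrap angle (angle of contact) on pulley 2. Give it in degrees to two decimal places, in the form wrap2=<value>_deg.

wrap2=190.43_deg

open belt: β = asin((r2−r1)/C) = asin(2/22) = 5.2159°
wrap1 = π − 2β = 169.5682°
wrap2 = π + 2β = 190.4318°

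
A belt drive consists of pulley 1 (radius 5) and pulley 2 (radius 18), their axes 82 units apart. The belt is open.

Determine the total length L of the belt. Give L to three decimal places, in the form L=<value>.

L=238.322

open belt: β = asin((r2−r1)/C) = asin(13/82) = 9.1220°
wrap1 = π − 2β = 161.7561°
wrap2 = π + 2β = 198.2439°
tangent length = C·cosβ = 80.9630
L = r1·wrap1 + r2·wrap2 + 2·C·cosβ = 5·2.8232 + 18·3.4600 + 2·80.9630 = 238.3220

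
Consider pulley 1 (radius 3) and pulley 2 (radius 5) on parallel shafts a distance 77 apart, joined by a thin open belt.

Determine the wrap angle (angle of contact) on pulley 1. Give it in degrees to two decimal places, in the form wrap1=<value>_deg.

open belt: β = asin((r2−r1)/C) = asin(2/77) = 1.4884°
wrap1 = π − 2β = 177.0233°
wrap2 = π + 2β = 182.9767°

wrap1=177.02_deg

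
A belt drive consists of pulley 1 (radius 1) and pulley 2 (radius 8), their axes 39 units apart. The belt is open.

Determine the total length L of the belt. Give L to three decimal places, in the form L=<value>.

L=107.534

open belt: β = asin((r2−r1)/C) = asin(7/39) = 10.3399°
wrap1 = π − 2β = 159.3202°
wrap2 = π + 2β = 200.6798°
tangent length = C·cosβ = 38.3667
L = r1·wrap1 + r2·wrap2 + 2·C·cosβ = 1·2.7807 + 8·3.5025 + 2·38.3667 = 107.5342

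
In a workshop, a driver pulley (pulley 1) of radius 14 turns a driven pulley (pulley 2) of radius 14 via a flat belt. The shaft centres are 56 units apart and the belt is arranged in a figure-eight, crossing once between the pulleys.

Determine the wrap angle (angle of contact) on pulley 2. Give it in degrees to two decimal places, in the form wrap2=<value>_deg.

crossed belt: β = asin((r1+r2)/C) = asin(28/56) = 30.0000°
wrap1 = wrap2 = π + 2β = 240.0000°

wrap2=240.00_deg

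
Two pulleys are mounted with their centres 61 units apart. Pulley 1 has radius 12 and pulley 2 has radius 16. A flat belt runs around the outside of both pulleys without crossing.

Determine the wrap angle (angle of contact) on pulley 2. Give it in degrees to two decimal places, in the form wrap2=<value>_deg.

wrap2=187.52_deg

open belt: β = asin((r2−r1)/C) = asin(4/61) = 3.7598°
wrap1 = π − 2β = 172.4804°
wrap2 = π + 2β = 187.5196°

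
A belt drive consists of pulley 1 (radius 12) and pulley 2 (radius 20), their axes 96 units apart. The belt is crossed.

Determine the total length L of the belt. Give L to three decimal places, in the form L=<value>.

L=303.300

crossed belt: β = asin((r1+r2)/C) = asin(32/96) = 19.4712°
wrap1 = wrap2 = π + 2β = 218.9424°
tangent length = C·cosβ = 90.5097
L = (r1+r2)·wrap + 2·C·cosβ = 32·3.8213 + 2·90.5097 = 303.2999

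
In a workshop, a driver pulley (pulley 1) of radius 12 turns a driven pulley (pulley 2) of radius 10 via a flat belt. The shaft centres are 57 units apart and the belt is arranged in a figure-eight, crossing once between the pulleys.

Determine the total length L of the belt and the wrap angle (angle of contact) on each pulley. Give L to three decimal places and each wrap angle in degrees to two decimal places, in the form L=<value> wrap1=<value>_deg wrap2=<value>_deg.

L=191.717 wrap1=225.41_deg wrap2=225.41_deg

crossed belt: β = asin((r1+r2)/C) = asin(22/57) = 22.7037°
wrap1 = wrap2 = π + 2β = 225.4073°
tangent length = C·cosβ = 52.5833
L = (r1+r2)·wrap + 2·C·cosβ = 22·3.9341 + 2·52.5833 = 191.7167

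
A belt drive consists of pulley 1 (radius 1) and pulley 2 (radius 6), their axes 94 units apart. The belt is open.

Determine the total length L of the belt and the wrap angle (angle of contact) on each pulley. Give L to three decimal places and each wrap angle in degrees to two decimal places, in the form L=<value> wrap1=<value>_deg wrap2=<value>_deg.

L=210.257 wrap1=173.90_deg wrap2=186.10_deg

open belt: β = asin((r2−r1)/C) = asin(5/94) = 3.0491°
wrap1 = π − 2β = 173.9018°
wrap2 = π + 2β = 186.0982°
tangent length = C·cosβ = 93.8669
L = r1·wrap1 + r2·wrap2 + 2·C·cosβ = 1·3.0352 + 6·3.2480 + 2·93.8669 = 210.2572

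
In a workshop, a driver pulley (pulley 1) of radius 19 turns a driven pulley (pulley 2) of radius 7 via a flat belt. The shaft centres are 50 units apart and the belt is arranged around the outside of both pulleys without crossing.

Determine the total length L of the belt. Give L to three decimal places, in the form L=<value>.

open belt: β = asin((r2−r1)/C) = asin(-12/50) = -13.8865°
wrap1 = π − 2β = 207.7731°
wrap2 = π + 2β = 152.2269°
tangent length = C·cosβ = 48.5386
L = r1·wrap1 + r2·wrap2 + 2·C·cosβ = 19·3.6263 + 7·2.6569 + 2·48.5386 = 184.5755

L=184.575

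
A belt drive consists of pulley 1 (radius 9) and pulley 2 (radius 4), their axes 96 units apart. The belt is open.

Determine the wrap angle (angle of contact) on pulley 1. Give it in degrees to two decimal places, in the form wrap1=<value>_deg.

open belt: β = asin((r2−r1)/C) = asin(-5/96) = -2.9855°
wrap1 = π − 2β = 185.9710°
wrap2 = π + 2β = 174.0290°

wrap1=185.97_deg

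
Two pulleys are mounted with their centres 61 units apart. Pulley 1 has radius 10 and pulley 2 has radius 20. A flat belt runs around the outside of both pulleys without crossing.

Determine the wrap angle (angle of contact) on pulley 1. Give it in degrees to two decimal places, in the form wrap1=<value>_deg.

open belt: β = asin((r2−r1)/C) = asin(10/61) = 9.4353°
wrap1 = π − 2β = 161.1293°
wrap2 = π + 2β = 198.8707°

wrap1=161.13_deg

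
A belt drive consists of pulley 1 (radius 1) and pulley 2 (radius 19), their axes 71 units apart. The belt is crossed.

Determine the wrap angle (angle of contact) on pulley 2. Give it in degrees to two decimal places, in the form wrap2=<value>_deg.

wrap2=212.72_deg

crossed belt: β = asin((r1+r2)/C) = asin(20/71) = 16.3611°
wrap1 = wrap2 = π + 2β = 212.7222°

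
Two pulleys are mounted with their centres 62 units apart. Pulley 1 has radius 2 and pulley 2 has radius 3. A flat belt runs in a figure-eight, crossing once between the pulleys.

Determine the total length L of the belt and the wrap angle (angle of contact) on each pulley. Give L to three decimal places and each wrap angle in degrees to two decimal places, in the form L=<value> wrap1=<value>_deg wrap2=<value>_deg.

L=140.111 wrap1=189.25_deg wrap2=189.25_deg

crossed belt: β = asin((r1+r2)/C) = asin(5/62) = 4.6257°
wrap1 = wrap2 = π + 2β = 189.2513°
tangent length = C·cosβ = 61.7981
L = (r1+r2)·wrap + 2·C·cosβ = 5·3.3031 + 2·61.7981 = 140.1114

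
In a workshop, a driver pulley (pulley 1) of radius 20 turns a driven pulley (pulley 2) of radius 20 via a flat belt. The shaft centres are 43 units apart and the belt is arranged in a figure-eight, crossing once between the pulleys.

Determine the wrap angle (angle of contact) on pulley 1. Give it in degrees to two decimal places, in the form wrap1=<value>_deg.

wrap1=316.94_deg

crossed belt: β = asin((r1+r2)/C) = asin(40/43) = 68.4711°
wrap1 = wrap2 = π + 2β = 316.9422°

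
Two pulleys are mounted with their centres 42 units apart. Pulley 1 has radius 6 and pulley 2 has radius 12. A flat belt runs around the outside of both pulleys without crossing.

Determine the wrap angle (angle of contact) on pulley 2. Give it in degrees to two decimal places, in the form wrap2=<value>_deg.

wrap2=196.43_deg

open belt: β = asin((r2−r1)/C) = asin(6/42) = 8.2132°
wrap1 = π − 2β = 163.5736°
wrap2 = π + 2β = 196.4264°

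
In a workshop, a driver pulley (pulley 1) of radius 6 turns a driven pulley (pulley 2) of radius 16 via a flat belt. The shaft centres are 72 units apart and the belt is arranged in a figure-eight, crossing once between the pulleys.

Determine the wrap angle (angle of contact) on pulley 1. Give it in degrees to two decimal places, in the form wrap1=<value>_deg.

wrap1=215.58_deg

crossed belt: β = asin((r1+r2)/C) = asin(22/72) = 17.7916°
wrap1 = wrap2 = π + 2β = 215.5832°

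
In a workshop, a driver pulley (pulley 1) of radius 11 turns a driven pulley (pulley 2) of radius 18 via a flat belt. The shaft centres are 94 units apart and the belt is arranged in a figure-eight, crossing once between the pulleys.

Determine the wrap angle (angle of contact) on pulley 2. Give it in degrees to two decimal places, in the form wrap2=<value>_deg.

crossed belt: β = asin((r1+r2)/C) = asin(29/94) = 17.9695°
wrap1 = wrap2 = π + 2β = 215.9390°

wrap2=215.94_deg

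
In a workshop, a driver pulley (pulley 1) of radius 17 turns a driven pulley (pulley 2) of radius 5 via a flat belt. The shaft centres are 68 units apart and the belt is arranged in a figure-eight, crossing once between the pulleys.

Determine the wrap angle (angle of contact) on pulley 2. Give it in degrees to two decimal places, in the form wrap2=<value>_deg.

wrap2=217.75_deg

crossed belt: β = asin((r1+r2)/C) = asin(22/68) = 18.8765°
wrap1 = wrap2 = π + 2β = 217.7530°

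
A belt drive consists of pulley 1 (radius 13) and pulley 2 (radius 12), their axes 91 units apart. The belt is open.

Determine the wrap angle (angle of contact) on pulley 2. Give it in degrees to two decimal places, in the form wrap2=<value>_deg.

wrap2=178.74_deg

open belt: β = asin((r2−r1)/C) = asin(-1/91) = -0.6296°
wrap1 = π − 2β = 181.2593°
wrap2 = π + 2β = 178.7407°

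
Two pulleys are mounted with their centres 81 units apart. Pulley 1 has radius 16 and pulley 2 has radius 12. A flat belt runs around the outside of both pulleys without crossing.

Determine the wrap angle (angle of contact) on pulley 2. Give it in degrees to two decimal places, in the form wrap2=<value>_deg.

open belt: β = asin((r2−r1)/C) = asin(-4/81) = -2.8306°
wrap1 = π − 2β = 185.6611°
wrap2 = π + 2β = 174.3389°

wrap2=174.34_deg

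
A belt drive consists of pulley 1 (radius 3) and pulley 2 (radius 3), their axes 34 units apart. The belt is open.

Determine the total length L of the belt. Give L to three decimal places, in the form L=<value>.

open belt: β = asin((r2−r1)/C) = asin(0/34) = 0.0000°
wrap1 = π − 2β = 180.0000°
wrap2 = π + 2β = 180.0000°
tangent length = C·cosβ = 34.0000
L = r1·wrap1 + r2·wrap2 + 2·C·cosβ = 3·3.1416 + 3·3.1416 + 2·34.0000 = 86.8496

L=86.850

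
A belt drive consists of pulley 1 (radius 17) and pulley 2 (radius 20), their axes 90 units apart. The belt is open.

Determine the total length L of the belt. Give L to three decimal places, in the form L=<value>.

open belt: β = asin((r2−r1)/C) = asin(3/90) = 1.9102°
wrap1 = π − 2β = 176.1796°
wrap2 = π + 2β = 183.8204°
tangent length = C·cosβ = 89.9500
L = r1·wrap1 + r2·wrap2 + 2·C·cosβ = 17·3.0749 + 20·3.2083 + 2·89.9500 = 296.3389

L=296.339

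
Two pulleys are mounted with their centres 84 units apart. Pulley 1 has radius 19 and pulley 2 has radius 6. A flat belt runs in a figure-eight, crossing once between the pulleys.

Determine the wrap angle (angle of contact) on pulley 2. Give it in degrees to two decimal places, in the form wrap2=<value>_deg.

crossed belt: β = asin((r1+r2)/C) = asin(25/84) = 17.3147°
wrap1 = wrap2 = π + 2β = 214.6293°

wrap2=214.63_deg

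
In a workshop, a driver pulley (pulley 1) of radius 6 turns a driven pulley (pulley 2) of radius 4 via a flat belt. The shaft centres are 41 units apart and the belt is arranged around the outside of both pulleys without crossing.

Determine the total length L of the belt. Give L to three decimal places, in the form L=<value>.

open belt: β = asin((r2−r1)/C) = asin(-2/41) = -2.7960°
wrap1 = π − 2β = 185.5921°
wrap2 = π + 2β = 174.4079°
tangent length = C·cosβ = 40.9512
L = r1·wrap1 + r2·wrap2 + 2·C·cosβ = 6·3.2392 + 4·3.0440 + 2·40.9512 = 113.5135

L=113.514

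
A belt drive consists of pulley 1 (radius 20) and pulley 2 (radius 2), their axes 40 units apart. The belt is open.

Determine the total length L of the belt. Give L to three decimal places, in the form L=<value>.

open belt: β = asin((r2−r1)/C) = asin(-18/40) = -26.7437°
wrap1 = π − 2β = 233.4874°
wrap2 = π + 2β = 126.5126°
tangent length = C·cosβ = 35.7211
L = r1·wrap1 + r2·wrap2 + 2·C·cosβ = 20·4.0751 + 2·2.2081 + 2·35.7211 = 157.3609

L=157.361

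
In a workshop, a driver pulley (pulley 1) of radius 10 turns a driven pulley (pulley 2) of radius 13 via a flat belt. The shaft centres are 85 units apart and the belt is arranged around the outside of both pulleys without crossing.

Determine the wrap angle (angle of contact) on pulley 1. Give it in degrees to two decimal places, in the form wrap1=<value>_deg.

wrap1=175.95_deg

open belt: β = asin((r2−r1)/C) = asin(3/85) = 2.0226°
wrap1 = π − 2β = 175.9548°
wrap2 = π + 2β = 184.0452°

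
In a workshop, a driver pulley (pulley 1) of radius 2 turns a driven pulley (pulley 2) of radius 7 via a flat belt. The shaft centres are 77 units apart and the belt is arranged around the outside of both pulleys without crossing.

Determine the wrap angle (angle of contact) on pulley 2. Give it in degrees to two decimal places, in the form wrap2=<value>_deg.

open belt: β = asin((r2−r1)/C) = asin(5/77) = 3.7231°
wrap1 = π − 2β = 172.5538°
wrap2 = π + 2β = 187.4462°

wrap2=187.45_deg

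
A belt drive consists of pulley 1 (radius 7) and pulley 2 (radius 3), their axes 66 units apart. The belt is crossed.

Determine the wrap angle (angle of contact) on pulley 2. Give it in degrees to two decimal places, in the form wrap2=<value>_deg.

crossed belt: β = asin((r1+r2)/C) = asin(10/66) = 8.7147°
wrap1 = wrap2 = π + 2β = 197.4295°

wrap2=197.43_deg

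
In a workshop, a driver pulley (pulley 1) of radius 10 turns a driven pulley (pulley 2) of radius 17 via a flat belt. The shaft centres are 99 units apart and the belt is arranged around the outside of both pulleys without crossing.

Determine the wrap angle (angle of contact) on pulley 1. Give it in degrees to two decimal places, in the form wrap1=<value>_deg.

open belt: β = asin((r2−r1)/C) = asin(7/99) = 4.0546°
wrap1 = π − 2β = 171.8908°
wrap2 = π + 2β = 188.1092°

wrap1=171.89_deg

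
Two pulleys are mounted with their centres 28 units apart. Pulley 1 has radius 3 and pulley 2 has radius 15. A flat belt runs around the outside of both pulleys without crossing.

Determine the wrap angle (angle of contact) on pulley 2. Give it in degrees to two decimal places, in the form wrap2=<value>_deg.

wrap2=230.75_deg

open belt: β = asin((r2−r1)/C) = asin(12/28) = 25.3769°
wrap1 = π − 2β = 129.2461°
wrap2 = π + 2β = 230.7539°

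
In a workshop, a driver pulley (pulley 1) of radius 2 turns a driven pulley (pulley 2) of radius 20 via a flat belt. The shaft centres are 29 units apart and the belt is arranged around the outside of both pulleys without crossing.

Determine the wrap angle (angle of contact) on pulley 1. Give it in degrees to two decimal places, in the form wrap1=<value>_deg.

open belt: β = asin((r2−r1)/C) = asin(18/29) = 38.3665°
wrap1 = π − 2β = 103.2670°
wrap2 = π + 2β = 256.7330°

wrap1=103.27_deg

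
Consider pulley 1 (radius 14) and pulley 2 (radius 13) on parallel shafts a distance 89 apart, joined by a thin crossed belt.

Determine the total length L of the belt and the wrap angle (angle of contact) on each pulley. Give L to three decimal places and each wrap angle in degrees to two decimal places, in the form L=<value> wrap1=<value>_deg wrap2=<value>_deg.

crossed belt: β = asin((r1+r2)/C) = asin(27/89) = 17.6602°
wrap1 = wrap2 = π + 2β = 215.3203°
tangent length = C·cosβ = 84.8057
L = (r1+r2)·wrap + 2·C·cosβ = 27·3.7580 + 2·84.8057 = 271.0786

L=271.079 wrap1=215.32_deg wrap2=215.32_deg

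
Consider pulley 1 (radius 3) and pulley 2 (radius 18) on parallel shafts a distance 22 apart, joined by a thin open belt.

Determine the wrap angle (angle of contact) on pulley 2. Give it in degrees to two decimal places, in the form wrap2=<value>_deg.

open belt: β = asin((r2−r1)/C) = asin(15/22) = 42.9859°
wrap1 = π − 2β = 94.0282°
wrap2 = π + 2β = 265.9718°

wrap2=265.97_deg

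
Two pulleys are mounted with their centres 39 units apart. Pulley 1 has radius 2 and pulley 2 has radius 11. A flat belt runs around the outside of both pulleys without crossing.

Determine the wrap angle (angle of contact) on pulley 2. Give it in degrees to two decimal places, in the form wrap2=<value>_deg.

wrap2=206.68_deg

open belt: β = asin((r2−r1)/C) = asin(9/39) = 13.3424°
wrap1 = π − 2β = 153.3153°
wrap2 = π + 2β = 206.6847°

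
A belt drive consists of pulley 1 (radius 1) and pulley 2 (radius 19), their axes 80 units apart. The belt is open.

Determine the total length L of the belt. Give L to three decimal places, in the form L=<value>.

L=226.899

open belt: β = asin((r2−r1)/C) = asin(18/80) = 13.0029°
wrap1 = π − 2β = 153.9942°
wrap2 = π + 2β = 206.0058°
tangent length = C·cosβ = 77.9487
L = r1·wrap1 + r2·wrap2 + 2·C·cosβ = 1·2.6877 + 19·3.5955 + 2·77.9487 = 226.8992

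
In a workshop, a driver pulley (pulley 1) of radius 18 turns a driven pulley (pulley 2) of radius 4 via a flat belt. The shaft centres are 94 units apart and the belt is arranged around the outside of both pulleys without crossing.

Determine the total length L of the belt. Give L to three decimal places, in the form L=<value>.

open belt: β = asin((r2−r1)/C) = asin(-14/94) = -8.5653°
wrap1 = π − 2β = 197.1306°
wrap2 = π + 2β = 162.8694°
tangent length = C·cosβ = 92.9516
L = r1·wrap1 + r2·wrap2 + 2·C·cosβ = 18·3.4406 + 4·2.8426 + 2·92.9516 = 259.2040

L=259.204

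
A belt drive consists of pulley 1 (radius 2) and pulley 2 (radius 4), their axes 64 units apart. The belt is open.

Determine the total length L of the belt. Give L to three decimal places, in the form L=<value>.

open belt: β = asin((r2−r1)/C) = asin(2/64) = 1.7908°
wrap1 = π − 2β = 176.4184°
wrap2 = π + 2β = 183.5816°
tangent length = C·cosβ = 63.9687
L = r1·wrap1 + r2·wrap2 + 2·C·cosβ = 2·3.0791 + 4·3.2041 + 2·63.9687 = 146.9121

L=146.912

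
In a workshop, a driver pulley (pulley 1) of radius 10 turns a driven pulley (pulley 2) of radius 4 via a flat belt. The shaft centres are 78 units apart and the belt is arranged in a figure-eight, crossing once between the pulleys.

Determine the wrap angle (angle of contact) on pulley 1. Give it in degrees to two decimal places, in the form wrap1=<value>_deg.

crossed belt: β = asin((r1+r2)/C) = asin(14/78) = 10.3399°
wrap1 = wrap2 = π + 2β = 200.6798°

wrap1=200.68_deg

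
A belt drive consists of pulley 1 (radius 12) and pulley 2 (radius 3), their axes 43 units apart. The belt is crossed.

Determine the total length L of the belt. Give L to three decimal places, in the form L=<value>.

L=138.412

crossed belt: β = asin((r1+r2)/C) = asin(15/43) = 20.4162°
wrap1 = wrap2 = π + 2β = 220.8324°
tangent length = C·cosβ = 40.2989
L = (r1+r2)·wrap + 2·C·cosβ = 15·3.8543 + 2·40.2989 = 138.4116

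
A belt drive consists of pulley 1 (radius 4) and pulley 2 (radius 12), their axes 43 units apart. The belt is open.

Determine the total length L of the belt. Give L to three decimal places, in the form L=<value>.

open belt: β = asin((r2−r1)/C) = asin(8/43) = 10.7222°
wrap1 = π − 2β = 158.5557°
wrap2 = π + 2β = 201.4443°
tangent length = C·cosβ = 42.2493
L = r1·wrap1 + r2·wrap2 + 2·C·cosβ = 4·2.7673 + 12·3.5159 + 2·42.2493 = 137.7582

L=137.758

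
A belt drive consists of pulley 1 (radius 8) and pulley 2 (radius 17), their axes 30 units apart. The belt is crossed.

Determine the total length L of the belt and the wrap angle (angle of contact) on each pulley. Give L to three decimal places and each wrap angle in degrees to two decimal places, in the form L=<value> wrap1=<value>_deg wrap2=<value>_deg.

L=160.962 wrap1=292.89_deg wrap2=292.89_deg

crossed belt: β = asin((r1+r2)/C) = asin(25/30) = 56.4427°
wrap1 = wrap2 = π + 2β = 292.8854°
tangent length = C·cosβ = 16.5831
L = (r1+r2)·wrap + 2·C·cosβ = 25·5.1118 + 2·16.5831 = 160.9616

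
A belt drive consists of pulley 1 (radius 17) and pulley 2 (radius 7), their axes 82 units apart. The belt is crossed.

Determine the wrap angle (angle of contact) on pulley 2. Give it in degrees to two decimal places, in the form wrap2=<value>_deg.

crossed belt: β = asin((r1+r2)/C) = asin(24/82) = 17.0186°
wrap1 = wrap2 = π + 2β = 214.0373°

wrap2=214.04_deg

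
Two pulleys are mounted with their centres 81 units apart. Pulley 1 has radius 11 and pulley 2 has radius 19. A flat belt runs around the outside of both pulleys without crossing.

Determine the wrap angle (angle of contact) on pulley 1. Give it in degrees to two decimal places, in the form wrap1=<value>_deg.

open belt: β = asin((r2−r1)/C) = asin(8/81) = 5.6681°
wrap1 = π − 2β = 168.6638°
wrap2 = π + 2β = 191.3362°

wrap1=168.66_deg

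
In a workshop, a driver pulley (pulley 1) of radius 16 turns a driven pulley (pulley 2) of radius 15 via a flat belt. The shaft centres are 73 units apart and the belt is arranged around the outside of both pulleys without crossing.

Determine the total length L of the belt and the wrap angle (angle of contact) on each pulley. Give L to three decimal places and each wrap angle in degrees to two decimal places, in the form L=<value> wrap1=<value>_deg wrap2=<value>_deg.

open belt: β = asin((r2−r1)/C) = asin(-1/73) = -0.7849°
wrap1 = π − 2β = 181.5698°
wrap2 = π + 2β = 178.4302°
tangent length = C·cosβ = 72.9932
L = r1·wrap1 + r2·wrap2 + 2·C·cosβ = 16·3.1690 + 15·3.1142 + 2·72.9932 = 243.4031

L=243.403 wrap1=181.57_deg wrap2=178.43_deg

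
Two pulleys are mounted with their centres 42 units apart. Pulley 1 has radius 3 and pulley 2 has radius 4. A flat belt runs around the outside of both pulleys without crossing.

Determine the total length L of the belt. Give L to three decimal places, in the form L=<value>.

L=106.015

open belt: β = asin((r2−r1)/C) = asin(1/42) = 1.3643°
wrap1 = π − 2β = 177.2714°
wrap2 = π + 2β = 182.7286°
tangent length = C·cosβ = 41.9881
L = r1·wrap1 + r2·wrap2 + 2·C·cosβ = 3·3.0940 + 4·3.1892 + 2·41.9881 = 106.0150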